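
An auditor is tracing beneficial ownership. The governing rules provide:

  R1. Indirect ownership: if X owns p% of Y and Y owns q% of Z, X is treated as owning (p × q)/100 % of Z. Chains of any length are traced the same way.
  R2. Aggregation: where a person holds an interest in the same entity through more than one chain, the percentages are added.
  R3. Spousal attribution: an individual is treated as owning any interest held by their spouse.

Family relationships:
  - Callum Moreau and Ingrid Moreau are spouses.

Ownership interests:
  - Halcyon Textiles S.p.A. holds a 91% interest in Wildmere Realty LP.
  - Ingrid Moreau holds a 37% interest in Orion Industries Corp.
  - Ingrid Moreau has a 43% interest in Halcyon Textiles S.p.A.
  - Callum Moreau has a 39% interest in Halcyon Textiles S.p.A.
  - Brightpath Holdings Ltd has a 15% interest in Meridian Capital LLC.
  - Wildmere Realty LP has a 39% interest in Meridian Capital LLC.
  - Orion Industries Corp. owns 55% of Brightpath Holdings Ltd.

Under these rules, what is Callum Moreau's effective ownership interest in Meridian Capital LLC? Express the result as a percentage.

32.1543%

By spousal attribution (R3), Callum Moreau is treated as also owning Ingrid Moreau's interest in Halcyon Textiles S.p.A, giving 39% + 43% = 82%.
By spousal attribution (R3), Callum Moreau is treated as owning Ingrid Moreau's 37% interest in Orion Industries Corp.
Chain via Halcyon Textiles S.p.A. → Wildmere Realty LP (R1): 82% × 91% × 39% = 29.1018% of Meridian Capital LLC.
Chain via Orion Industries Corp. → Brightpath Holdings Ltd (R1): 37% × 55% × 15% = 3.0525% of Meridian Capital LLC.
Aggregating (R2): 29.1018% + 3.0525% = 32.1543%.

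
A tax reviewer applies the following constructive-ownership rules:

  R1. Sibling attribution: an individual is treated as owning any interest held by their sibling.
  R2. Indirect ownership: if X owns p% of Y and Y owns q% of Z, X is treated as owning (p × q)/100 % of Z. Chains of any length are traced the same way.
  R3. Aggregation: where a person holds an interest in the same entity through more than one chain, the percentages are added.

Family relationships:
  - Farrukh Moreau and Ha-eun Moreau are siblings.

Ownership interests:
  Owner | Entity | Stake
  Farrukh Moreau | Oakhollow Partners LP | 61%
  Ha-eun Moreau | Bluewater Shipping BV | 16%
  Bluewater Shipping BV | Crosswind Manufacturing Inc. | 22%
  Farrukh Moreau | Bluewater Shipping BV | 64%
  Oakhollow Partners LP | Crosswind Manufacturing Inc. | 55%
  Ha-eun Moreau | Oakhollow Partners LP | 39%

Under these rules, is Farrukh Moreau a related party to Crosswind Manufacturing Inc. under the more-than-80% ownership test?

No

By sibling attribution (R1), Farrukh Moreau is treated as also owning Ha-eun Moreau's interest in Bluewater Shipping BV, giving 64% + 16% = 80%.
By sibling attribution (R1), Farrukh Moreau is treated as also owning Ha-eun Moreau's interest in Oakhollow Partners LP, giving 61% + 39% = 100%.
Chain via Bluewater Shipping BV (R2): 80% × 22% = 17.6% of Crosswind Manufacturing Inc.
Chain via Oakhollow Partners LP (R2): 100% × 55% = 55% of Crosswind Manufacturing Inc.
Aggregating (R3): 17.6% + 55% = 72.6%.
72.6% does not exceed the 80% threshold, so Farrukh is not a related party to Crosswind Manufacturing Inc.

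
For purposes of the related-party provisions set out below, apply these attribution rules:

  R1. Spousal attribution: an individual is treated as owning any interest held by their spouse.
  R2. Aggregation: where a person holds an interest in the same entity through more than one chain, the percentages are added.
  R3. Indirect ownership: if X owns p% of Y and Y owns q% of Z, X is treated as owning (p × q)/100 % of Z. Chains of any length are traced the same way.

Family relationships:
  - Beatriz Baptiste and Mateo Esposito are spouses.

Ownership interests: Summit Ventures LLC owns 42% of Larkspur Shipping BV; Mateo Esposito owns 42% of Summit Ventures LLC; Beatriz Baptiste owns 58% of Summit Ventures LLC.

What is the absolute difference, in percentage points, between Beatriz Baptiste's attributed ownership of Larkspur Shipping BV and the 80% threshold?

By spousal attribution (R1), Beatriz Baptiste is treated as also owning Mateo Esposito's interest in Summit Ventures LLC, giving 58% + 42% = 100%.
Chain via Summit Ventures LLC (R3): 100% × 42% = 42% of Larkspur Shipping BV.
42% falls short of the 80% threshold by 38 percentage points.

38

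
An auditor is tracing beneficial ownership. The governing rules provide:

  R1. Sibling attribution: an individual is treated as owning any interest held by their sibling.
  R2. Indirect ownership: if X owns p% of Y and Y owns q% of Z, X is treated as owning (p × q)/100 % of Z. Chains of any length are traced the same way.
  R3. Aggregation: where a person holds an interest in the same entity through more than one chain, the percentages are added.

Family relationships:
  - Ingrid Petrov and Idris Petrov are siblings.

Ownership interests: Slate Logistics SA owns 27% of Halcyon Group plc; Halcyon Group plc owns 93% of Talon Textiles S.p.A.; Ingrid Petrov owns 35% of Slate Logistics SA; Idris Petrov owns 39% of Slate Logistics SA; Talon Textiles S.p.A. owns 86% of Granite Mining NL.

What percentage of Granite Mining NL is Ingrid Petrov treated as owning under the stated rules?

15.980004%

By sibling attribution (R1), Ingrid Petrov is treated as also owning Idris Petrov's interest in Slate Logistics SA, giving 35% + 39% = 74%.
Chain via Slate Logistics SA → Halcyon Group plc → Talon Textiles S.p.A. (R2): 74% × 27% × 93% × 86% = 15.980004% of Granite Mining NL.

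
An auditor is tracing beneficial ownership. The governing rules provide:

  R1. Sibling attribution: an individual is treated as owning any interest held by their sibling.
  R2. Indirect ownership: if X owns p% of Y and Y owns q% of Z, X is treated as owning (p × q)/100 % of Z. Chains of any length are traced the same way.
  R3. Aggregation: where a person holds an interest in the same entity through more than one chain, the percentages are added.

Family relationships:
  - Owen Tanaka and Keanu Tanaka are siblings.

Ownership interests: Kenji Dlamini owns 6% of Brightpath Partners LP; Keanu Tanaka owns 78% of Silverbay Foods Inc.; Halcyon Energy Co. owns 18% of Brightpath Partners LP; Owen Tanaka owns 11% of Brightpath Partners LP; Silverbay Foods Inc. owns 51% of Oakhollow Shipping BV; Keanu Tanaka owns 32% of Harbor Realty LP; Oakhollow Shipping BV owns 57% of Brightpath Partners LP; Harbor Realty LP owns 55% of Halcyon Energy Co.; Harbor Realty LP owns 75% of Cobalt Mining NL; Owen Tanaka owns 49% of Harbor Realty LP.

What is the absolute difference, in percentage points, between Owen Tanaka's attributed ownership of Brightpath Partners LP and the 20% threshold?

By sibling attribution (R1), Owen Tanaka is treated as also owning Keanu Tanaka's interest in Harbor Realty LP, giving 49% + 32% = 81%.
By sibling attribution (R1), Owen Tanaka is treated as owning Keanu Tanaka's 78% interest in Silverbay Foods Inc.
Chain via Harbor Realty LP → Halcyon Energy Co. (R2): 81% × 55% × 18% = 8.019% of Brightpath Partners LP.
Direct interest in Brightpath Partners LP: 11%.
Chain via Silverbay Foods Inc. → Oakhollow Shipping BV (R2): 78% × 51% × 57% = 22.6746% of Brightpath Partners LP.
Aggregating (R3): 8.019% + 11% + 22.6746% = 41.6936%.
41.6936% exceeds the 20% threshold by 21.6936 percentage points.

21.6936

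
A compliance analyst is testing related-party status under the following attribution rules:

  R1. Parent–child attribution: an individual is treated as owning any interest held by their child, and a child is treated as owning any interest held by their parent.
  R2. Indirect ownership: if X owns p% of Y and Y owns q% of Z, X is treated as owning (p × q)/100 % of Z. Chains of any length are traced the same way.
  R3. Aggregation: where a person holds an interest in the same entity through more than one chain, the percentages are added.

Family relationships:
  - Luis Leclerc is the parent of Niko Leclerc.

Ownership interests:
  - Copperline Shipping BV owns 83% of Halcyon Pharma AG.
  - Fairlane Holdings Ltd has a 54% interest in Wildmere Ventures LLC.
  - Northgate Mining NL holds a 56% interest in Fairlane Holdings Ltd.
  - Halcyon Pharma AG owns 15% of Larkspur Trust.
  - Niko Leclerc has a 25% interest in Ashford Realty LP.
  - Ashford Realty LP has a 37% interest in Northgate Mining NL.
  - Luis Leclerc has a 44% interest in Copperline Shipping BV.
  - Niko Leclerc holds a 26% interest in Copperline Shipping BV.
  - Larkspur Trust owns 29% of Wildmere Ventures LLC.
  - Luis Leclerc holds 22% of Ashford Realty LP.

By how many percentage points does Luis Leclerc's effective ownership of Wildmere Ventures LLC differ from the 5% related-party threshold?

By parent–child attribution (R1), Luis Leclerc is treated as also owning Niko Leclerc's interest in Copperline Shipping BV, giving 44% + 26% = 70%.
By parent–child attribution (R1), Luis Leclerc is treated as also owning Niko Leclerc's interest in Ashford Realty LP, giving 22% + 25% = 47%.
Chain via Copperline Shipping BV → Halcyon Pharma AG → Larkspur Trust (R2): 70% × 83% × 15% × 29% = 2.52735% of Wildmere Ventures LLC.
Chain via Ashford Realty LP → Northgate Mining NL → Fairlane Holdings Ltd (R2): 47% × 37% × 56% × 54% = 5.258736% of Wildmere Ventures LLC.
Aggregating (R3): 2.52735% + 5.258736% = 7.786086%.
7.786086% exceeds the 5% threshold by 2.786086 percentage points.

2.786086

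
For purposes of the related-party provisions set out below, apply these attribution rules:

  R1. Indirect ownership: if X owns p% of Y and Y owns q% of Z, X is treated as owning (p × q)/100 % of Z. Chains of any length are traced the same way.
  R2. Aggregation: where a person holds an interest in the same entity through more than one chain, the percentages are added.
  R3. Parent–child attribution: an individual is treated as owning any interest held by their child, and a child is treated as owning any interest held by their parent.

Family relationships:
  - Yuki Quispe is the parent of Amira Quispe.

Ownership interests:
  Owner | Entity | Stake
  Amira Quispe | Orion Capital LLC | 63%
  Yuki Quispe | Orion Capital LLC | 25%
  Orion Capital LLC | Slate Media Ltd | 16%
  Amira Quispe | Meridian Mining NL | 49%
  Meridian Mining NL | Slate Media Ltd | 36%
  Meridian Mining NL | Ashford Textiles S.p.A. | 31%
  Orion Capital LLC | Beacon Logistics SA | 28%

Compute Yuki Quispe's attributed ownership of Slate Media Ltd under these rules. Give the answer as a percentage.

31.72%

By parent–child attribution (R3), Yuki Quispe is treated as also owning Amira Quispe's interest in Orion Capital LLC, giving 25% + 63% = 88%.
By parent–child attribution (R3), Yuki Quispe is treated as owning Amira Quispe's 49% interest in Meridian Mining NL.
Chain via Orion Capital LLC (R1): 88% × 16% = 14.08% of Slate Media Ltd.
Chain via Meridian Mining NL (R1): 49% × 36% = 17.64% of Slate Media Ltd.
Aggregating (R2): 14.08% + 17.64% = 31.72%.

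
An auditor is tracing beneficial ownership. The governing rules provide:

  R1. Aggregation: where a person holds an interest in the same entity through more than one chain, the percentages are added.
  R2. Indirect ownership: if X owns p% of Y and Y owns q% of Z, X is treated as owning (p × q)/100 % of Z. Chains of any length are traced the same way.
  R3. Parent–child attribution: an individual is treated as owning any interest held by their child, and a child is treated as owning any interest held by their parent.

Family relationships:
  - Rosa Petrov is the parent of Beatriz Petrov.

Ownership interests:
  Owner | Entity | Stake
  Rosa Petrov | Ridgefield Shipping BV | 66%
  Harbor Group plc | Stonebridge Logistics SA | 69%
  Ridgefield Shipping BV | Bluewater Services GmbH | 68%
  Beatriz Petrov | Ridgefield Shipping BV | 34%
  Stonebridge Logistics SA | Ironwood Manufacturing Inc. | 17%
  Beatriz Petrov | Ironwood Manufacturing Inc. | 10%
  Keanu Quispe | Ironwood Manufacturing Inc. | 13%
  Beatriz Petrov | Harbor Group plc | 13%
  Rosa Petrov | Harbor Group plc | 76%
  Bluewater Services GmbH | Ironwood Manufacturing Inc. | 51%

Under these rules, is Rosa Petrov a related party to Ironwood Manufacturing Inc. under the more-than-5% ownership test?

Yes

By parent–child attribution (R3), Rosa Petrov is treated as also owning Beatriz Petrov's interest in Ridgefield Shipping BV, giving 66% + 34% = 100%.
By parent–child attribution (R3), Rosa Petrov is treated as also owning Beatriz Petrov's interest in Harbor Group plc, giving 76% + 13% = 89%.
By parent–child attribution (R3), Rosa Petrov is treated as owning Beatriz Petrov's 10% interest in Ironwood Manufacturing Inc.
Chain via Ridgefield Shipping BV → Bluewater Services GmbH (R2): 100% × 68% × 51% = 34.68% of Ironwood Manufacturing Inc.
Chain via Harbor Group plc → Stonebridge Logistics SA (R2): 89% × 69% × 17% = 10.4397% of Ironwood Manufacturing Inc.
Direct interest in Ironwood Manufacturing Inc: 10%.
Aggregating (R1): 34.68% + 10.4397% + 10% = 55.1197%.
55.1197% exceeds the 5% threshold, so Rosa is a related party to Ironwood Manufacturing Inc.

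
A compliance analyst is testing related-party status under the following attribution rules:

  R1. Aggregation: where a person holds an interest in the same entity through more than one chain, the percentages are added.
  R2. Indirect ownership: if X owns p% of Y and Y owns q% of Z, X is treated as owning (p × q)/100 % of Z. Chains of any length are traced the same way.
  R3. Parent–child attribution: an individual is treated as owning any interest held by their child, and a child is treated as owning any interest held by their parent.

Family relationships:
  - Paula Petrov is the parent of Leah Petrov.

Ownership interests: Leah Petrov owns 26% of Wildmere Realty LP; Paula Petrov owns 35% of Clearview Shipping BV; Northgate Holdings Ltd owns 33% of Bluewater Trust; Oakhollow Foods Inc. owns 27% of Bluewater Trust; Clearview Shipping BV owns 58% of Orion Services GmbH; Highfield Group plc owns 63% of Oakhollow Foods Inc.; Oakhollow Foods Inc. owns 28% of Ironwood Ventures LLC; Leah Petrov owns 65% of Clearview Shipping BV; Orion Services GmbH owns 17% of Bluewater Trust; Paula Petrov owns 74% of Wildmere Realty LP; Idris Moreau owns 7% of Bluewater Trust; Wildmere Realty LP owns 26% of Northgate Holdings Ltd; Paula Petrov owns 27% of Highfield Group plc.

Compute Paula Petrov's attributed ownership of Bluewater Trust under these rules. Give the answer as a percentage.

23.0327%

By parent–child attribution (R3), Paula Petrov is treated as also owning Leah Petrov's interest in Clearview Shipping BV, giving 35% + 65% = 100%.
By parent–child attribution (R3), Paula Petrov is treated as also owning Leah Petrov's interest in Wildmere Realty LP, giving 74% + 26% = 100%.
Chain via Highfield Group plc → Oakhollow Foods Inc. (R2): 27% × 63% × 27% = 4.5927% of Bluewater Trust.
Chain via Clearview Shipping BV → Orion Services GmbH (R2): 100% × 58% × 17% = 9.86% of Bluewater Trust.
Chain via Wildmere Realty LP → Northgate Holdings Ltd (R2): 100% × 26% × 33% = 8.58% of Bluewater Trust.
Aggregating (R1): 4.5927% + 9.86% + 8.58% = 23.0327%.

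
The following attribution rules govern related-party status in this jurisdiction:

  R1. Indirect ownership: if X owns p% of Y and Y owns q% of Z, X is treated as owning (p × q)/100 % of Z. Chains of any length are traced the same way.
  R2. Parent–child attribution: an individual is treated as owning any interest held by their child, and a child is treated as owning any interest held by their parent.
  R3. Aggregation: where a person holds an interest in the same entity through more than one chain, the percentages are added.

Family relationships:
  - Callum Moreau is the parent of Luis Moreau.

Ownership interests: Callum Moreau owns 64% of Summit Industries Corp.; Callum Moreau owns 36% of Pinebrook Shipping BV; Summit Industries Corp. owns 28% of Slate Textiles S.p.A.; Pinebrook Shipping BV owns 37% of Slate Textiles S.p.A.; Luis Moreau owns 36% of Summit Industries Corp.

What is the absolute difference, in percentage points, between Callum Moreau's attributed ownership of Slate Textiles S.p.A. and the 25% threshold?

By parent–child attribution (R2), Callum Moreau is treated as also owning Luis Moreau's interest in Summit Industries Corp, giving 64% + 36% = 100%.
Chain via Pinebrook Shipping BV (R1): 36% × 37% = 13.32% of Slate Textiles S.p.A.
Chain via Summit Industries Corp. (R1): 100% × 28% = 28% of Slate Textiles S.p.A.
Aggregating (R3): 13.32% + 28% = 41.32%.
41.32% exceeds the 25% threshold by 16.32 percentage points.

16.32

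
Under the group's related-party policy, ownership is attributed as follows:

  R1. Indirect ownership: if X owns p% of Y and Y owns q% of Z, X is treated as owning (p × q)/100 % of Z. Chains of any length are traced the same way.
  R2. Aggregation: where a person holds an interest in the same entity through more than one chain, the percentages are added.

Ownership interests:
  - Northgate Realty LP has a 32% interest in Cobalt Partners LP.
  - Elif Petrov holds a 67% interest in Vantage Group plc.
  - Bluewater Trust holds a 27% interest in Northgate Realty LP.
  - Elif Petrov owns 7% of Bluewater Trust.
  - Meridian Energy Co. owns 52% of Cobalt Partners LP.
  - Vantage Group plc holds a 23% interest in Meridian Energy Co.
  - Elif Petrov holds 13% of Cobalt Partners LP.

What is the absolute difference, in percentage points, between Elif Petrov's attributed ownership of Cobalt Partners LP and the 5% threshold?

16.618

Chain via Bluewater Trust → Northgate Realty LP (R1): 7% × 27% × 32% = 0.6048% of Cobalt Partners LP.
Chain via Vantage Group plc → Meridian Energy Co. (R1): 67% × 23% × 52% = 8.0132% of Cobalt Partners LP.
Direct interest in Cobalt Partners LP: 13%.
Aggregating (R2): 0.6048% + 8.0132% + 13% = 21.618%.
21.618% exceeds the 5% threshold by 16.618 percentage points.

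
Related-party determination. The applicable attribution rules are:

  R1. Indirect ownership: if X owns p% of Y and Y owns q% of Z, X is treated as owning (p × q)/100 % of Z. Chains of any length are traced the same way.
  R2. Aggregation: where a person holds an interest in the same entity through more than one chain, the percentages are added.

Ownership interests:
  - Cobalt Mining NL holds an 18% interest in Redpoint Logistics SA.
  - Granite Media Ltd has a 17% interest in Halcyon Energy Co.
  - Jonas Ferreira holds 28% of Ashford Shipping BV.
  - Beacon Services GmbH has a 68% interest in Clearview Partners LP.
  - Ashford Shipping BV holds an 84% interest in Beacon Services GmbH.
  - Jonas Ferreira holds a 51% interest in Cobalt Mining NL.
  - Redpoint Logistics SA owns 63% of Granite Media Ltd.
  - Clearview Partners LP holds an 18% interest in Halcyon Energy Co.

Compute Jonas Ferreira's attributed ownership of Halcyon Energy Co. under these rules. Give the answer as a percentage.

3.862026%

Chain via Ashford Shipping BV → Beacon Services GmbH → Clearview Partners LP (R1): 28% × 84% × 68% × 18% = 2.878848% of Halcyon Energy Co.
Chain via Cobalt Mining NL → Redpoint Logistics SA → Granite Media Ltd (R1): 51% × 18% × 63% × 17% = 0.983178% of Halcyon Energy Co.
Aggregating (R2): 2.878848% + 0.983178% = 3.862026%.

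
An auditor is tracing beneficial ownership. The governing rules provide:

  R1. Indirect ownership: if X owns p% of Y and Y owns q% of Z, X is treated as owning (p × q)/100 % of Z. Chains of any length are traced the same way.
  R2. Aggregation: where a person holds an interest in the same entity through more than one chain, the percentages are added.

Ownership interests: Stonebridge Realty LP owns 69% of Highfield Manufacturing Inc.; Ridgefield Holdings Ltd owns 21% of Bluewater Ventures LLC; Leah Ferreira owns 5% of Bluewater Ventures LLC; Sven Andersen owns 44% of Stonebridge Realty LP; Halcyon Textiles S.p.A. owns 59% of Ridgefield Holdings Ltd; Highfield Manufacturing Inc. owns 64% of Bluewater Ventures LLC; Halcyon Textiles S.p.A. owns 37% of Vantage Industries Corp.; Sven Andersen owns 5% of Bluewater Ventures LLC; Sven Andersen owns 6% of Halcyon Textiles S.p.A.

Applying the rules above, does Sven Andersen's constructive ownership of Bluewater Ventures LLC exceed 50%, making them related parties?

Chain via Halcyon Textiles S.p.A. → Ridgefield Holdings Ltd (R1): 6% × 59% × 21% = 0.7434% of Bluewater Ventures LLC.
Chain via Stonebridge Realty LP → Highfield Manufacturing Inc. (R1): 44% × 69% × 64% = 19.4304% of Bluewater Ventures LLC.
Direct interest in Bluewater Ventures LLC: 5%.
Aggregating (R2): 0.7434% + 19.4304% + 5% = 25.1738%.
25.1738% does not exceed the 50% threshold, so Sven is not a related party to Bluewater Ventures LLC.

No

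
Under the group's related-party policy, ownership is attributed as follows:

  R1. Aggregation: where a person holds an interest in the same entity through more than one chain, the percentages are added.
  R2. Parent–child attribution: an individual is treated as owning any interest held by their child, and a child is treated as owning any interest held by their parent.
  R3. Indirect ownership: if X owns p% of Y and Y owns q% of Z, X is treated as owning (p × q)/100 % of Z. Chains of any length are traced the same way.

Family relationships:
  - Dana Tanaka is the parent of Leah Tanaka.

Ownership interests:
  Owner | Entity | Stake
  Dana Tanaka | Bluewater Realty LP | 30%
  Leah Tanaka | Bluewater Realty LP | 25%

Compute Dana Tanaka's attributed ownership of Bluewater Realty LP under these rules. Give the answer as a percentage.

By parent–child attribution (R2), Dana Tanaka is treated as also owning Leah Tanaka's interest in Bluewater Realty LP, giving 30% + 25% = 55%.
Direct interest in Bluewater Realty LP: 55%.

55%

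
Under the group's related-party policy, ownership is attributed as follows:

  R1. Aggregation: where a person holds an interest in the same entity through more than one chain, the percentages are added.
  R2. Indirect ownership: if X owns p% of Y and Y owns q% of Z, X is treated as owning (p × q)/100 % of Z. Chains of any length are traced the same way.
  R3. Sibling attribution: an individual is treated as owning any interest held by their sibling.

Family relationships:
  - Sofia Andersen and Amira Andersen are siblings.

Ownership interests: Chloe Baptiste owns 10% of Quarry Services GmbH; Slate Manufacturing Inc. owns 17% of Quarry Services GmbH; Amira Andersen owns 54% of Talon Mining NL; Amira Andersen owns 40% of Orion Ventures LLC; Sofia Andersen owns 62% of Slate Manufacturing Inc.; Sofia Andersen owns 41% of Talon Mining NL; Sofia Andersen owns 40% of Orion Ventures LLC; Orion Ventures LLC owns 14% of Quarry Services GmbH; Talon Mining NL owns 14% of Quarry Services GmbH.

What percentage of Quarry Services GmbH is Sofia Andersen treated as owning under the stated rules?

By sibling attribution (R3), Sofia Andersen is treated as also owning Amira Andersen's interest in Talon Mining NL, giving 41% + 54% = 95%.
By sibling attribution (R3), Sofia Andersen is treated as also owning Amira Andersen's interest in Orion Ventures LLC, giving 40% + 40% = 80%.
Chain via Talon Mining NL (R2): 95% × 14% = 13.3% of Quarry Services GmbH.
Chain via Orion Ventures LLC (R2): 80% × 14% = 11.2% of Quarry Services GmbH.
Chain via Slate Manufacturing Inc. (R2): 62% × 17% = 10.54% of Quarry Services GmbH.
Aggregating (R1): 13.3% + 11.2% + 10.54% = 35.04%.

35.04%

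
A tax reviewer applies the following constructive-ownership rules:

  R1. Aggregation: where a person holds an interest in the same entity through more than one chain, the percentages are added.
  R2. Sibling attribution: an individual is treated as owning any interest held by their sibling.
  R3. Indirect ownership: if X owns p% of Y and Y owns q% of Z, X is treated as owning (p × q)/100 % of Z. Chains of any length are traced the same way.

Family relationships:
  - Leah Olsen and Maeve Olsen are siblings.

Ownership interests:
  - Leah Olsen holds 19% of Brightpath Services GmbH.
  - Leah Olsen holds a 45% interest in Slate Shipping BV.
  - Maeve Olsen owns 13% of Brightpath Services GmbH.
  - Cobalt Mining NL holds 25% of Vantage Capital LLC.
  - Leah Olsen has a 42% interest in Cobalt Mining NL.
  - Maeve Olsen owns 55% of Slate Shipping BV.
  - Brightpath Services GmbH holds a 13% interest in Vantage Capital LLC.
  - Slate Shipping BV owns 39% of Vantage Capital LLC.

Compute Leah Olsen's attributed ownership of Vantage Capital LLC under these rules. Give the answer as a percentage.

By sibling attribution (R2), Leah Olsen is treated as also owning Maeve Olsen's interest in Brightpath Services GmbH, giving 19% + 13% = 32%.
By sibling attribution (R2), Leah Olsen is treated as also owning Maeve Olsen's interest in Slate Shipping BV, giving 45% + 55% = 100%.
Chain via Brightpath Services GmbH (R3): 32% × 13% = 4.16% of Vantage Capital LLC.
Chain via Cobalt Mining NL (R3): 42% × 25% = 10.5% of Vantage Capital LLC.
Chain via Slate Shipping BV (R3): 100% × 39% = 39% of Vantage Capital LLC.
Aggregating (R1): 4.16% + 10.5% + 39% = 53.66%.

53.66%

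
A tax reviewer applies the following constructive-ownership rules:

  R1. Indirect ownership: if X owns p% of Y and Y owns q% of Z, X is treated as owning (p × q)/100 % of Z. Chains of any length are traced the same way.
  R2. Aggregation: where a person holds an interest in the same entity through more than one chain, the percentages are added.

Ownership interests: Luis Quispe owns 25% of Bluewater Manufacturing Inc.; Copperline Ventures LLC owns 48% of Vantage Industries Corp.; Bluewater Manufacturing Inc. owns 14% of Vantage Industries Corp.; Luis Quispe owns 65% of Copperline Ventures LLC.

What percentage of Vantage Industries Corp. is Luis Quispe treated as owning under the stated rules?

34.7%

Chain via Bluewater Manufacturing Inc. (R1): 25% × 14% = 3.5% of Vantage Industries Corp.
Chain via Copperline Ventures LLC (R1): 65% × 48% = 31.2% of Vantage Industries Corp.
Aggregating (R2): 3.5% + 31.2% = 34.7%.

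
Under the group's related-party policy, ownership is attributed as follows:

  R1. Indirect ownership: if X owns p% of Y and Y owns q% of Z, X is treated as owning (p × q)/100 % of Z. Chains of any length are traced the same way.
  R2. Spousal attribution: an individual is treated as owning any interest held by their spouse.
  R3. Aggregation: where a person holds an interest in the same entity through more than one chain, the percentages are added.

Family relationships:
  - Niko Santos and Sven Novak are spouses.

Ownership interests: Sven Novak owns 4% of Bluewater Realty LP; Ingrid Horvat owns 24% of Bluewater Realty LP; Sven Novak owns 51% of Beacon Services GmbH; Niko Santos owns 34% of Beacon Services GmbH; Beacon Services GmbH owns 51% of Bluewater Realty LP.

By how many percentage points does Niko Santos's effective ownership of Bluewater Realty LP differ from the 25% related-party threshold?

By spousal attribution (R2), Niko Santos is treated as also owning Sven Novak's interest in Beacon Services GmbH, giving 34% + 51% = 85%.
By spousal attribution (R2), Niko Santos is treated as owning Sven Novak's 4% interest in Bluewater Realty LP.
Chain via Beacon Services GmbH (R1): 85% × 51% = 43.35% of Bluewater Realty LP.
Direct interest in Bluewater Realty LP: 4%.
Aggregating (R3): 43.35% + 4% = 47.35%.
47.35% exceeds the 25% threshold by 22.35 percentage points.

22.35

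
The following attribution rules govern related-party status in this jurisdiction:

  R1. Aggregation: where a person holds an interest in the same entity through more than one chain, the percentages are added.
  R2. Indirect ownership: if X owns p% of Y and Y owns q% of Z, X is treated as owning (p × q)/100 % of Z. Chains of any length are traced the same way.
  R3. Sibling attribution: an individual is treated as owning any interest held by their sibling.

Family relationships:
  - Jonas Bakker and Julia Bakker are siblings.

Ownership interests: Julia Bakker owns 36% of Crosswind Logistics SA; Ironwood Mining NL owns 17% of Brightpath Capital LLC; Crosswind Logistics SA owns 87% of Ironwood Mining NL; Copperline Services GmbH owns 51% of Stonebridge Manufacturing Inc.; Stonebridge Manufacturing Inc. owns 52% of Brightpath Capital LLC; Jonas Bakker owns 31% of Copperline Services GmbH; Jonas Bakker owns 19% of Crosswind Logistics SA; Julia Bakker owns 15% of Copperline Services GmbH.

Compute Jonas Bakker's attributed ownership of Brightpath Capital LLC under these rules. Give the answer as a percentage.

By sibling attribution (R3), Jonas Bakker is treated as also owning Julia Bakker's interest in Copperline Services GmbH, giving 31% + 15% = 46%.
By sibling attribution (R3), Jonas Bakker is treated as also owning Julia Bakker's interest in Crosswind Logistics SA, giving 19% + 36% = 55%.
Chain via Copperline Services GmbH → Stonebridge Manufacturing Inc. (R2): 46% × 51% × 52% = 12.1992% of Brightpath Capital LLC.
Chain via Crosswind Logistics SA → Ironwood Mining NL (R2): 55% × 87% × 17% = 8.1345% of Brightpath Capital LLC.
Aggregating (R1): 12.1992% + 8.1345% = 20.3337%.

20.3337%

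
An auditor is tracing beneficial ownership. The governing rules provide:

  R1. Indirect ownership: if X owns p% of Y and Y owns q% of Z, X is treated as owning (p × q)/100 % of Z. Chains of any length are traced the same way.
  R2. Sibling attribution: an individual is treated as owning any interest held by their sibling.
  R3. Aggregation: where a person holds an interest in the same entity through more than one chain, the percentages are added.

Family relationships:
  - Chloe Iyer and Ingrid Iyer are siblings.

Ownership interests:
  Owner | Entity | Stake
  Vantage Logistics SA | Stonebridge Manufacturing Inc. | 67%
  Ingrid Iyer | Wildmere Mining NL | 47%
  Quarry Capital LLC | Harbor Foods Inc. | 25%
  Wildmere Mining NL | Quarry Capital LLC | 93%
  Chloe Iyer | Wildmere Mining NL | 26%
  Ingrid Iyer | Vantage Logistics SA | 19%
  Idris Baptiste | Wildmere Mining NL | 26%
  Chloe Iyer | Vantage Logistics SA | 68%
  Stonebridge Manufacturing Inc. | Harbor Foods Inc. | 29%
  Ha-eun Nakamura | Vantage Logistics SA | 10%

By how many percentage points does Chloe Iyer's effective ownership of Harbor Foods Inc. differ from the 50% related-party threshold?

16.1234

By sibling attribution (R2), Chloe Iyer is treated as also owning Ingrid Iyer's interest in Wildmere Mining NL, giving 26% + 47% = 73%.
By sibling attribution (R2), Chloe Iyer is treated as also owning Ingrid Iyer's interest in Vantage Logistics SA, giving 68% + 19% = 87%.
Chain via Wildmere Mining NL → Quarry Capital LLC (R1): 73% × 93% × 25% = 16.9725% of Harbor Foods Inc.
Chain via Vantage Logistics SA → Stonebridge Manufacturing Inc. (R1): 87% × 67% × 29% = 16.9041% of Harbor Foods Inc.
Aggregating (R3): 16.9725% + 16.9041% = 33.8766%.
33.8766% falls short of the 50% threshold by 16.1234 percentage points.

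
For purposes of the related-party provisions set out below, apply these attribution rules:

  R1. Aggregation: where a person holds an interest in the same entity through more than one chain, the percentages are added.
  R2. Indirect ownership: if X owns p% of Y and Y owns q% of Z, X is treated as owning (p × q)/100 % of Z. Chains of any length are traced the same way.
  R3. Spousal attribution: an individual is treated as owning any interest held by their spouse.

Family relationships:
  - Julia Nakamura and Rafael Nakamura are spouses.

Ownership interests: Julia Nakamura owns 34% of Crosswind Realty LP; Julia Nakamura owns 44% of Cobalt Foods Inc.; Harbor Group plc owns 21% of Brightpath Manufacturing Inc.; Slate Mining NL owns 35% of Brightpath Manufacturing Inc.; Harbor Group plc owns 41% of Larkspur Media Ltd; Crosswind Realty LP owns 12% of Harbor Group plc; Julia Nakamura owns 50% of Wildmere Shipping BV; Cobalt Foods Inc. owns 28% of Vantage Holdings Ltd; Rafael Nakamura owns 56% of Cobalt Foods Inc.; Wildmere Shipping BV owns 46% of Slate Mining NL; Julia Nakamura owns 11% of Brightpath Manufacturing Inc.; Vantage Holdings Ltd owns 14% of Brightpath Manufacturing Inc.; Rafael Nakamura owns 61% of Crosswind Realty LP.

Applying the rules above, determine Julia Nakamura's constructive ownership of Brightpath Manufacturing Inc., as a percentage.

25.364%

By spousal attribution (R3), Julia Nakamura is treated as also owning Rafael Nakamura's interest in Crosswind Realty LP, giving 34% + 61% = 95%.
By spousal attribution (R3), Julia Nakamura is treated as also owning Rafael Nakamura's interest in Cobalt Foods Inc, giving 44% + 56% = 100%.
Chain via Crosswind Realty LP → Harbor Group plc (R2): 95% × 12% × 21% = 2.394% of Brightpath Manufacturing Inc.
Chain via Wildmere Shipping BV → Slate Mining NL (R2): 50% × 46% × 35% = 8.05% of Brightpath Manufacturing Inc.
Chain via Cobalt Foods Inc. → Vantage Holdings Ltd (R2): 100% × 28% × 14% = 3.92% of Brightpath Manufacturing Inc.
Direct interest in Brightpath Manufacturing Inc: 11%.
Aggregating (R1): 2.394% + 8.05% + 3.92% + 11% = 25.364%.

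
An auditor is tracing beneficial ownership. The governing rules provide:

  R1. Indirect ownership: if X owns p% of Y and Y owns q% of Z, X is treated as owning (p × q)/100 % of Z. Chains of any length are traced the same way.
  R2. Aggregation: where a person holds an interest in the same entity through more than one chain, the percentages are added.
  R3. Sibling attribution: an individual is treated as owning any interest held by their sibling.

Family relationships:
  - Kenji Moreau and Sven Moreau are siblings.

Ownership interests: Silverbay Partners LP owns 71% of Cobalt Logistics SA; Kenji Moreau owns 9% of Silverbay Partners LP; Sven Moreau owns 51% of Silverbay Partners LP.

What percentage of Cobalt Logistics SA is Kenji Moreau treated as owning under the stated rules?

By sibling attribution (R3), Kenji Moreau is treated as also owning Sven Moreau's interest in Silverbay Partners LP, giving 9% + 51% = 60%.
Chain via Silverbay Partners LP (R1): 60% × 71% = 42.6% of Cobalt Logistics SA.

42.6%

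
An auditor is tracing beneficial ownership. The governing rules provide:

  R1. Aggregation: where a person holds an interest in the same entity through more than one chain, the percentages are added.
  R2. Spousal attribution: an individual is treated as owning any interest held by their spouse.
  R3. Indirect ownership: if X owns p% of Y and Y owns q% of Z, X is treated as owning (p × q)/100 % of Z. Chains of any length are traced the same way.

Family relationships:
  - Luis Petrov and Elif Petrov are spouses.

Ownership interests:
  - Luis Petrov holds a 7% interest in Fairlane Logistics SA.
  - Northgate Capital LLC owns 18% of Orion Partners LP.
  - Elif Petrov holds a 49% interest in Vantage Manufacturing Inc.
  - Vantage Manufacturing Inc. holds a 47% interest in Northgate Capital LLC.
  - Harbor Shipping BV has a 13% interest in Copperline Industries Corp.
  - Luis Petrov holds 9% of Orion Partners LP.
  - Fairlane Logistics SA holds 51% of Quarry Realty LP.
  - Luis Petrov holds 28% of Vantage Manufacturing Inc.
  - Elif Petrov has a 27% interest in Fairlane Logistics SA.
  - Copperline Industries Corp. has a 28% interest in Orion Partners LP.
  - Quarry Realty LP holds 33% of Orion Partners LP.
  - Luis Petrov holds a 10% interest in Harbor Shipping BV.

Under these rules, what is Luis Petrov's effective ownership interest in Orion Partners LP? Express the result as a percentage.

By spousal attribution (R2), Luis Petrov is treated as also owning Elif Petrov's interest in Vantage Manufacturing Inc, giving 28% + 49% = 77%.
By spousal attribution (R2), Luis Petrov is treated as also owning Elif Petrov's interest in Fairlane Logistics SA, giving 7% + 27% = 34%.
Chain via Vantage Manufacturing Inc. → Northgate Capital LLC (R3): 77% × 47% × 18% = 6.5142% of Orion Partners LP.
Chain via Fairlane Logistics SA → Quarry Realty LP (R3): 34% × 51% × 33% = 5.7222% of Orion Partners LP.
Chain via Harbor Shipping BV → Copperline Industries Corp. (R3): 10% × 13% × 28% = 0.364% of Orion Partners LP.
Direct interest in Orion Partners LP: 9%.
Aggregating (R1): 6.5142% + 5.7222% + 0.364% + 9% = 21.6004%.

21.6004%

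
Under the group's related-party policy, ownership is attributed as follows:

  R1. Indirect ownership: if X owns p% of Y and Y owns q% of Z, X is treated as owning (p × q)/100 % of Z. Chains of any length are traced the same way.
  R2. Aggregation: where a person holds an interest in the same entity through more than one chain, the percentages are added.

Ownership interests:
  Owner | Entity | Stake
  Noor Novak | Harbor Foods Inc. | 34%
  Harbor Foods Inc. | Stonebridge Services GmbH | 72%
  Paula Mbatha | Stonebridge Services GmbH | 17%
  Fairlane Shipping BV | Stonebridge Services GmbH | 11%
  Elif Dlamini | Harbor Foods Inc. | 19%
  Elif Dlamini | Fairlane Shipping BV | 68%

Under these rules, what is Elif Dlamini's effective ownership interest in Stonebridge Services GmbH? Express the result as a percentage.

21.16%

Chain via Fairlane Shipping BV (R1): 68% × 11% = 7.48% of Stonebridge Services GmbH.
Chain via Harbor Foods Inc. (R1): 19% × 72% = 13.68% of Stonebridge Services GmbH.
Aggregating (R2): 7.48% + 13.68% = 21.16%.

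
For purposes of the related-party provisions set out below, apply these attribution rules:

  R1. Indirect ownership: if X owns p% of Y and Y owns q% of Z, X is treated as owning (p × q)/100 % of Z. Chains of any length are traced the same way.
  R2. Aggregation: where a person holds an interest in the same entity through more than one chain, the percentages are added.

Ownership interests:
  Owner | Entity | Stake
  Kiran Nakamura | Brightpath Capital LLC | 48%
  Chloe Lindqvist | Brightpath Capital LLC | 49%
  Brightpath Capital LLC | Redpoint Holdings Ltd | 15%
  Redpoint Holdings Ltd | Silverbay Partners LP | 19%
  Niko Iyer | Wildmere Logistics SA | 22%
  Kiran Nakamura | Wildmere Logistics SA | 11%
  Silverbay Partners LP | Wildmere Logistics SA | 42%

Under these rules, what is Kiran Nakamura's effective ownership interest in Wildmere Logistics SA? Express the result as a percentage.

Chain via Brightpath Capital LLC → Redpoint Holdings Ltd → Silverbay Partners LP (R1): 48% × 15% × 19% × 42% = 0.57456% of Wildmere Logistics SA.
Direct interest in Wildmere Logistics SA: 11%.
Aggregating (R2): 0.57456% + 11% = 11.57456%.

11.57456%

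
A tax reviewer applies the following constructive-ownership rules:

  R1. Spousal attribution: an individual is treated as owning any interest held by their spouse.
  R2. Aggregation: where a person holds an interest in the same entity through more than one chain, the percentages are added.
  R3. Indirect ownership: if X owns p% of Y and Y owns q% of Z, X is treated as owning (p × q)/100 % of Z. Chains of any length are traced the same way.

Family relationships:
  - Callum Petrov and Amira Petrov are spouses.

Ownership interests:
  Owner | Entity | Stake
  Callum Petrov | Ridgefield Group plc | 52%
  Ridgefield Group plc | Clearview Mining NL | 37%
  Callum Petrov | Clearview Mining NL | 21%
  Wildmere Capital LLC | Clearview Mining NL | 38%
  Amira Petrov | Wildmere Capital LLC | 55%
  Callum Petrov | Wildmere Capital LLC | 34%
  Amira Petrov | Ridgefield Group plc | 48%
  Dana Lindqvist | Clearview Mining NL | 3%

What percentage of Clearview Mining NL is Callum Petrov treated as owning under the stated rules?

By spousal attribution (R1), Callum Petrov is treated as also owning Amira Petrov's interest in Ridgefield Group plc, giving 52% + 48% = 100%.
By spousal attribution (R1), Callum Petrov is treated as also owning Amira Petrov's interest in Wildmere Capital LLC, giving 34% + 55% = 89%.
Chain via Ridgefield Group plc (R3): 100% × 37% = 37% of Clearview Mining NL.
Chain via Wildmere Capital LLC (R3): 89% × 38% = 33.82% of Clearview Mining NL.
Direct interest in Clearview Mining NL: 21%.
Aggregating (R2): 37% + 33.82% + 21% = 91.82%.

91.82%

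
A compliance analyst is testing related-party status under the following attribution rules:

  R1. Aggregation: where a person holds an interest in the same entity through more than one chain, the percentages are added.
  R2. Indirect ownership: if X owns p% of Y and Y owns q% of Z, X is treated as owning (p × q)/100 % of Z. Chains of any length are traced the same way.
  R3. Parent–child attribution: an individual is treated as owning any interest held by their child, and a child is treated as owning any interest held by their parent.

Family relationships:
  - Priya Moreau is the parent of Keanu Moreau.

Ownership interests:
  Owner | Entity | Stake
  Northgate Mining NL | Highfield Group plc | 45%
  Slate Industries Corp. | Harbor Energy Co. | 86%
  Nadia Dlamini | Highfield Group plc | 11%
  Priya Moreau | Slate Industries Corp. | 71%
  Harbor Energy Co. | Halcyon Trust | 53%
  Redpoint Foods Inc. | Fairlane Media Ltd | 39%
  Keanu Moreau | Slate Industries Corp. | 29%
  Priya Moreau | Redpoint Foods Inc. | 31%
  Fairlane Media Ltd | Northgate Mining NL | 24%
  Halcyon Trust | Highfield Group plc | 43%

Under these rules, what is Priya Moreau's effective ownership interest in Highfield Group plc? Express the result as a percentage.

By parent–child attribution (R3), Priya Moreau is treated as also owning Keanu Moreau's interest in Slate Industries Corp, giving 71% + 29% = 100%.
Chain via Redpoint Foods Inc. → Fairlane Media Ltd → Northgate Mining NL (R2): 31% × 39% × 24% × 45% = 1.30572% of Highfield Group plc.
Chain via Slate Industries Corp. → Harbor Energy Co. → Halcyon Trust (R2): 100% × 86% × 53% × 43% = 19.5994% of Highfield Group plc.
Aggregating (R1): 1.30572% + 19.5994% = 20.90512%.

20.90512%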